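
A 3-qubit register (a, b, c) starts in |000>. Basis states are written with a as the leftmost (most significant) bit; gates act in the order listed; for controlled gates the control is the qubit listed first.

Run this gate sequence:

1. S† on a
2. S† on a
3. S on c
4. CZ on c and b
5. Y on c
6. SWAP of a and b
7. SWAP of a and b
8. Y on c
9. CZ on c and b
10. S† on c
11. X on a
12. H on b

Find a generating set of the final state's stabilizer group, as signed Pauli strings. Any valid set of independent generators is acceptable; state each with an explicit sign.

The final state is stabilized by the group generated by +IXI, -ZII, +IIZ; other independent generating sets are equally valid. Key observation: the block from step 3 through step 10 cancels to the identity and can be dropped.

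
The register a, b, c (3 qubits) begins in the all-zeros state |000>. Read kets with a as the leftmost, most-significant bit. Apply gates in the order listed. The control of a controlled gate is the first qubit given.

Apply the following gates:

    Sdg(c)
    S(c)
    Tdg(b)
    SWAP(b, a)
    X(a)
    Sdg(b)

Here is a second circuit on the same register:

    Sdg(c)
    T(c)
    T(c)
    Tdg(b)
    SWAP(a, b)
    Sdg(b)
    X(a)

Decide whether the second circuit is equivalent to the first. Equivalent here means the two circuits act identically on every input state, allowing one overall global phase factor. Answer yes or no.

Yes: on every input state the two circuits agree up to one overall phase factor.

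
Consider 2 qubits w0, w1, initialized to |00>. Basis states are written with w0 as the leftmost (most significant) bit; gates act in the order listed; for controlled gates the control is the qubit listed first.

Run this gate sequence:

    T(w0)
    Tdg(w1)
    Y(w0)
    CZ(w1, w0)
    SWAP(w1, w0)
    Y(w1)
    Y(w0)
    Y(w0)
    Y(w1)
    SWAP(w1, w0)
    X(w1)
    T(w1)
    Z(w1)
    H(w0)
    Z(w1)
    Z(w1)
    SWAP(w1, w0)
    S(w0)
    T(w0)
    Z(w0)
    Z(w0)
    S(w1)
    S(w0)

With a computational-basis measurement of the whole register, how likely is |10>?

The probability of measuring |10> is 1/2. Key observation: gates 5-10 undo each other exactly, leaving only the rest of the circuit to track.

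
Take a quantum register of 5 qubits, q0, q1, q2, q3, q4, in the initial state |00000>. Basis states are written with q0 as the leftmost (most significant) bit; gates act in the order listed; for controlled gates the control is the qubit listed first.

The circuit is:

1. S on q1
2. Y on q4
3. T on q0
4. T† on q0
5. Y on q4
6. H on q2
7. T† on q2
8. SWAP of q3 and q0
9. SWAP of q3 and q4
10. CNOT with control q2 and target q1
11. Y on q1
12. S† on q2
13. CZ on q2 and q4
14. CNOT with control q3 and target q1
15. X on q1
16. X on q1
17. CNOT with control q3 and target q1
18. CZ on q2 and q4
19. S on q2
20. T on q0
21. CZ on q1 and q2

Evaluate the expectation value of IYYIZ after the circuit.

The expectation value of IYYIZ is -sqrt(2)/2. Key observation: the block from step 12 through step 19 cancels to the identity and can be dropped.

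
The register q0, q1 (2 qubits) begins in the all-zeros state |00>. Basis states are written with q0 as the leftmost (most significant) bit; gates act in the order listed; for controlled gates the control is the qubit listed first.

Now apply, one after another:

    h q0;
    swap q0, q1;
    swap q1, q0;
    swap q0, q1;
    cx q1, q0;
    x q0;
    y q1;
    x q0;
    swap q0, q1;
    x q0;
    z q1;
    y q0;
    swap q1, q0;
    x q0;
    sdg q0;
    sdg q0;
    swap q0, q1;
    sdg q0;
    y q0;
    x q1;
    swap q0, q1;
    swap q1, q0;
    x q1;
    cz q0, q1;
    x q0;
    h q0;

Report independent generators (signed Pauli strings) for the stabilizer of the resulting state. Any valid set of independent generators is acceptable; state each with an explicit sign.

The final state is stabilized by the group generated by +XZ, +ZY; other independent generating sets are equally valid.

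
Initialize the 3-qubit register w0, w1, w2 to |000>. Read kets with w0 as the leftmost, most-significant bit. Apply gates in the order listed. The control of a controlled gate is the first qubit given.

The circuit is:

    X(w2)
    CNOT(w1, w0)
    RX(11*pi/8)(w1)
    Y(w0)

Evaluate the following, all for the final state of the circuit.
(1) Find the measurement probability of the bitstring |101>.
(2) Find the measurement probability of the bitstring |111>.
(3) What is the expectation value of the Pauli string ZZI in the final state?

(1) The probability of measuring |101> is cos(5*pi/16)**2.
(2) The probability of measuring |111> is sin(5*pi/16)**2.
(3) The expectation value of ZZI is sqrt(2 - sqrt(2))/2.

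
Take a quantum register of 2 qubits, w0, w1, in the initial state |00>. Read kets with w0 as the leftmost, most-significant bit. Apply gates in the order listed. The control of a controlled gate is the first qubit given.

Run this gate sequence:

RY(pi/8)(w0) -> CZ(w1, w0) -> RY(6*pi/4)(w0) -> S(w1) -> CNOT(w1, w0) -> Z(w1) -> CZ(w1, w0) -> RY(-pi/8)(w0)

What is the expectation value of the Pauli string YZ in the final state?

The observable YZ averages to 0.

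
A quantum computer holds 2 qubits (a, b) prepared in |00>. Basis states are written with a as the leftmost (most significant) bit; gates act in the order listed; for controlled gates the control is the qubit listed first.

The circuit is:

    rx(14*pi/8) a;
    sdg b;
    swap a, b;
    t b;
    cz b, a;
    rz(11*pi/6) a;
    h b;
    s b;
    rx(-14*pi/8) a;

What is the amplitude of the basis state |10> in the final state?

The final state's coefficient on |10> equals -sqrt(2)*exp(I*pi/3)/4 + exp(I*pi/3)/4 + exp(7*I*pi/12)/4.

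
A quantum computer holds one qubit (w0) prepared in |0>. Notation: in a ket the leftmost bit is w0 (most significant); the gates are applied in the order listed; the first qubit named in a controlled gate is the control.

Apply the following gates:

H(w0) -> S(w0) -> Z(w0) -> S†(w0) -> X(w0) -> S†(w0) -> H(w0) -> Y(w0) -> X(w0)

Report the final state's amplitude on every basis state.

The resulting statevector has amplitude 1/2 - I/2 on |0>, 1/2 + I/2 on |1>.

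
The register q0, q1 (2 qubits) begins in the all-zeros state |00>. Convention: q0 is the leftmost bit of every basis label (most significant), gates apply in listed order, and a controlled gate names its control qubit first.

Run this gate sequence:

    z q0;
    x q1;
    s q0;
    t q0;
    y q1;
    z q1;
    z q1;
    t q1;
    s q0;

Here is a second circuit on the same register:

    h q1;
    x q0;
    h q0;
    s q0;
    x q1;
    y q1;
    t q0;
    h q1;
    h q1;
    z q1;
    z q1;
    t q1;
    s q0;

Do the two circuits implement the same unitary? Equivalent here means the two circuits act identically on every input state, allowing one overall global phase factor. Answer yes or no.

No: there is an input state on which the two circuits produce genuinely different outputs (not merely differing by a phase).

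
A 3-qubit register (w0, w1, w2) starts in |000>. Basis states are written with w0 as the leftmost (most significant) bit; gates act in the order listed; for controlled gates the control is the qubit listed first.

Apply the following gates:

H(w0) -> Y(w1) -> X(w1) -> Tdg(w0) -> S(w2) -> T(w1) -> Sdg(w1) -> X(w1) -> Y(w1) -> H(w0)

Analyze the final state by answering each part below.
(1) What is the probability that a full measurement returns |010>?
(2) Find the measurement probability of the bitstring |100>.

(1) The probability of measuring |010> is 0.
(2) Outcome |100> occurs with probability 1/2 - sqrt(2)/4.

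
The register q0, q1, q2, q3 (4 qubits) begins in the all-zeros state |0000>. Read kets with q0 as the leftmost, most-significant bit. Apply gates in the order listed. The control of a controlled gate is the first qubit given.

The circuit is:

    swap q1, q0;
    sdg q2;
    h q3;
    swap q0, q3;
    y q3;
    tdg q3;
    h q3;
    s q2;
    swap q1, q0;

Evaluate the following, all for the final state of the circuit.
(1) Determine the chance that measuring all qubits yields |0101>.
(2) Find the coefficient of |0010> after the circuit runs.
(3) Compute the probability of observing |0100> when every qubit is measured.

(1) The probability of measuring |0101> is 1/4.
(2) |0010> carries amplitude 0 in the final state.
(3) Outcome |0100> occurs with probability 1/4.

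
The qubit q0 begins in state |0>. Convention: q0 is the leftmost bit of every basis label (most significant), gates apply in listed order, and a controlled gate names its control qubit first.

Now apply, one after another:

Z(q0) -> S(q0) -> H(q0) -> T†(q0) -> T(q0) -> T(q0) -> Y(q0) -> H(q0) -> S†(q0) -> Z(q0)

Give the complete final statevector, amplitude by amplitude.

After the circuit, the state carries amplitude -exp(3*I*pi/4)/2 + I/2 on |0>, 1/2 + exp(I*pi/4)/2 on |1>.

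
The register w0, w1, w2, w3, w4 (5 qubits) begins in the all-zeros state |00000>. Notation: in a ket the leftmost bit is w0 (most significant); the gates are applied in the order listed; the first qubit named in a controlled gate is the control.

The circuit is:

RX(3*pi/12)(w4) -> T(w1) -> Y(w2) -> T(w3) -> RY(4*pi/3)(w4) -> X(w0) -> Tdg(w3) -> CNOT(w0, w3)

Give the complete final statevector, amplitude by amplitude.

The resulting statevector has amplitude -sqrt(6 - 3*sqrt(2))/4 - I*sqrt(sqrt(2) + 2)/4 on |10110>, -sqrt(2 - sqrt(2))/4 + I*sqrt(3*sqrt(2) + 6)/4 on |10111>, and 0 on every other basis state.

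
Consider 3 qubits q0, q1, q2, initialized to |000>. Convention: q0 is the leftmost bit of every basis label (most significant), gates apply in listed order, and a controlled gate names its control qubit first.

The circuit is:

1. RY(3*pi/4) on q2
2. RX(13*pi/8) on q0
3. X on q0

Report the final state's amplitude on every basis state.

After the circuit, the state carries amplitude -I*sqrt(2 - sqrt(2))*sin(3*pi/16)/2 on |000>, -I*sqrt(sqrt(2) + 2)*sin(3*pi/16)/2 on |001>, 0 on |010>, 0 on |011>, -sqrt(2 - sqrt(2))*cos(3*pi/16)/2 on |100>, -sqrt(sqrt(2) + 2)*cos(3*pi/16)/2 on |101>, 0 on |110>, 0 on |111>.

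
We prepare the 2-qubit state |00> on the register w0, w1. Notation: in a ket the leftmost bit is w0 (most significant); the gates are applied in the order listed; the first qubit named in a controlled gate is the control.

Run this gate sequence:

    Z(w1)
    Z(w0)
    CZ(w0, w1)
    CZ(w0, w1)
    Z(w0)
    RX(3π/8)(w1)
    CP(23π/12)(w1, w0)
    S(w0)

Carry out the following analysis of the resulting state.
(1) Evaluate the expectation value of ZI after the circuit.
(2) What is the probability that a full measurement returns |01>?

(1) In the final state, ZI has expectation 1. Key observation: the block from step 2 through step 5 cancels to the identity and can be dropped.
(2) The probability of measuring |01> is sin(3*pi/16)**2.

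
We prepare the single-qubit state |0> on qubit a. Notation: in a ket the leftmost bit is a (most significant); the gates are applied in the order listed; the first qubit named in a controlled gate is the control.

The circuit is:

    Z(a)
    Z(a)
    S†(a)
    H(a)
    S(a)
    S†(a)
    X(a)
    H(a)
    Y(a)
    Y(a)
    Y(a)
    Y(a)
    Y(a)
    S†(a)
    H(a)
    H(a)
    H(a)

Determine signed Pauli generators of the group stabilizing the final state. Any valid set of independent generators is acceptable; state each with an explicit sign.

The stabilizer group can be generated by -X, among other valid generating sets.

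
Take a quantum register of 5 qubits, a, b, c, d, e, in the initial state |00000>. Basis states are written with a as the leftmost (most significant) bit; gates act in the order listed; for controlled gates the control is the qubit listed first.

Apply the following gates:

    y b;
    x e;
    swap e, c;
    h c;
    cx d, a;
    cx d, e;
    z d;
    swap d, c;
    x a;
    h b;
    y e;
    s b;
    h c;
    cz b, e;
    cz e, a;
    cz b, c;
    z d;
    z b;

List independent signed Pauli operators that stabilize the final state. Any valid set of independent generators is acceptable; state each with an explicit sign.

The final state is stabilized by the group generated by -IYZII, +IZXII, +IIIXI, -ZIIII, -IIIIZ; other independent generating sets are equally valid.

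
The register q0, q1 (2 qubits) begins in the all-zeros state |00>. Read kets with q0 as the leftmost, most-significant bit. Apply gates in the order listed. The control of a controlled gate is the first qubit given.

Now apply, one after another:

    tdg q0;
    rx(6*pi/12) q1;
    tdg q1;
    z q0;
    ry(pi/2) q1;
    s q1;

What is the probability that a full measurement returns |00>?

A full measurement returns |00> with probability sqrt(2)/4 + 1/2.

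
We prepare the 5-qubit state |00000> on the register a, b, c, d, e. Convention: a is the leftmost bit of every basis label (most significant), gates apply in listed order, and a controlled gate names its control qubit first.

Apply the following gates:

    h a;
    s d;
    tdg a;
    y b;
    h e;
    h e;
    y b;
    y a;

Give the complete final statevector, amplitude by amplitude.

The resulting statevector has amplitude -sqrt(2)*exp(I*pi/4)/2 on |00000>, sqrt(2)*I/2 on |10000>, and 0 on every other basis state.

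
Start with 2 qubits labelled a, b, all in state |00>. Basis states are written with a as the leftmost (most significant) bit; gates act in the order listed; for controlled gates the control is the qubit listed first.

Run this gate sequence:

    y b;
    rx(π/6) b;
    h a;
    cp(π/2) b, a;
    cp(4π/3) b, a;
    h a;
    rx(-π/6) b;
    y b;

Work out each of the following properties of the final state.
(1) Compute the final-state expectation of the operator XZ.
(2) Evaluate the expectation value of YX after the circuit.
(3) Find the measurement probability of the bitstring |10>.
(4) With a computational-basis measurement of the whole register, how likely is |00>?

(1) The observable XZ averages to 1/8 - sqrt(3)/16.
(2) The expectation value of YX is -1/4 + sqrt(3)/8.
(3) Outcome |10> occurs with probability sqrt(3)/64 + 1/32.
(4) The probability of measuring |00> is sqrt(3)/64 + 29/32.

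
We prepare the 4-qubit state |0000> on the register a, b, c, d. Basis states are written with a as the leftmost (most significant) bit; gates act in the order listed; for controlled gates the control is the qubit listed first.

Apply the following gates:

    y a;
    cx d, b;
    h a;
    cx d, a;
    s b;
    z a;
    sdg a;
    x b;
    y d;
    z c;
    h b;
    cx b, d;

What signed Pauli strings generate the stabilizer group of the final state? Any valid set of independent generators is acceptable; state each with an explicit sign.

The stabilizer group can be generated by -YIII, -IXIX, -IZIZ, +IIZI, among other valid generating sets.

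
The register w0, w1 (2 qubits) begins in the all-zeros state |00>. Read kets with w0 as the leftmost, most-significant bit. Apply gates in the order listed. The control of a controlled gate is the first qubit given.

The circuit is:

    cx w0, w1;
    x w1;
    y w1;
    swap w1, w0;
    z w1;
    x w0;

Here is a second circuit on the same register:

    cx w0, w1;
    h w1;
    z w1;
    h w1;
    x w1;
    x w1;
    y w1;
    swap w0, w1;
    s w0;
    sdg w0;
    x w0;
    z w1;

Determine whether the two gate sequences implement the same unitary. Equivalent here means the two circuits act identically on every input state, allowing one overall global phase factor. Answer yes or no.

Yes — the two circuits implement the same unitary up to a global phase.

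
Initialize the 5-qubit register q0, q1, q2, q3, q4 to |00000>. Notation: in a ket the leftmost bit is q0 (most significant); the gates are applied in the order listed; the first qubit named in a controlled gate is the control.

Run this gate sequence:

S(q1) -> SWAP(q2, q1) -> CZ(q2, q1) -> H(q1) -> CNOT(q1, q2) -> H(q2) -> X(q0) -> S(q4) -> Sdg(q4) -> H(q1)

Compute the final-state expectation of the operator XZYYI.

The observable XZYYI averages to 0. Key observation: the block from step 8 through step 9 cancels to the identity and can be dropped.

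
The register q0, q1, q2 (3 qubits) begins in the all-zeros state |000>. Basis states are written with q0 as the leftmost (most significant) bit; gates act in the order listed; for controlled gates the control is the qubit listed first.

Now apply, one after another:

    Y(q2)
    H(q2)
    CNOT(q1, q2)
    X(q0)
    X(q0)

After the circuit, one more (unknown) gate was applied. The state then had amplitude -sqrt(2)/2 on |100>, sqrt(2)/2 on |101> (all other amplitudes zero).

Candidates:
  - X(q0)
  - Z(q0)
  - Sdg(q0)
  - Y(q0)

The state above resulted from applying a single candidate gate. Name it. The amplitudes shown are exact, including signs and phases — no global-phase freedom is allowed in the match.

The applied gate was Y(q0). Key observation: gates 4-5 undo each other exactly, leaving only the rest of the circuit to track.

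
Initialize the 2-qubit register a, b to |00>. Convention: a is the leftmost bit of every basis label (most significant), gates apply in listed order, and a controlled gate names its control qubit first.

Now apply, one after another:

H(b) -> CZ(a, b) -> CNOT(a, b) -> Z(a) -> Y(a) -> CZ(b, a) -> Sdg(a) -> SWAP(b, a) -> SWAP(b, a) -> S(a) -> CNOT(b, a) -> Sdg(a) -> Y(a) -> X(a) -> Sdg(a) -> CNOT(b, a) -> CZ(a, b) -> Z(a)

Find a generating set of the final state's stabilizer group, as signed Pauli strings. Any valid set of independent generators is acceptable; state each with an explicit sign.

The stabilizer group can be generated by +IX, -ZI, among other valid generating sets. Key observation: the block from step 7 through step 10 cancels to the identity and can be dropped.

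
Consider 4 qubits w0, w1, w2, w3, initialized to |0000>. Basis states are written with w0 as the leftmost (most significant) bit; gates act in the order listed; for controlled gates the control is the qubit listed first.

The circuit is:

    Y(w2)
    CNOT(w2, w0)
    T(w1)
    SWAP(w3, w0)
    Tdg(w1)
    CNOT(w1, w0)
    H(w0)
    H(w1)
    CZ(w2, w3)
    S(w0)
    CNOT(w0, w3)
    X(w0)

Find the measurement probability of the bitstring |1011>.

The probability of measuring |1011> is 1/4.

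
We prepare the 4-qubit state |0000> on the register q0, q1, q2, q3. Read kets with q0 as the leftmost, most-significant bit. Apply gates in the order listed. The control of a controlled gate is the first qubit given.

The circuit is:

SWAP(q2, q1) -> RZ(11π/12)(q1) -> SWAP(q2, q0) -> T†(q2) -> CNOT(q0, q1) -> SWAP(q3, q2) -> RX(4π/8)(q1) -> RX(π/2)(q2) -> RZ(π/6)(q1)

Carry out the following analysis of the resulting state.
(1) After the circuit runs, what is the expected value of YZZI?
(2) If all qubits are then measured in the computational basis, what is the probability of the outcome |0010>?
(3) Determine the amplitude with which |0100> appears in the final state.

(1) In the final state, YZZI has expectation 0.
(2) The probability of measuring |0010> is 1/4.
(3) |0100> carries amplitude -exp(I*pi/8)/2 in the final state.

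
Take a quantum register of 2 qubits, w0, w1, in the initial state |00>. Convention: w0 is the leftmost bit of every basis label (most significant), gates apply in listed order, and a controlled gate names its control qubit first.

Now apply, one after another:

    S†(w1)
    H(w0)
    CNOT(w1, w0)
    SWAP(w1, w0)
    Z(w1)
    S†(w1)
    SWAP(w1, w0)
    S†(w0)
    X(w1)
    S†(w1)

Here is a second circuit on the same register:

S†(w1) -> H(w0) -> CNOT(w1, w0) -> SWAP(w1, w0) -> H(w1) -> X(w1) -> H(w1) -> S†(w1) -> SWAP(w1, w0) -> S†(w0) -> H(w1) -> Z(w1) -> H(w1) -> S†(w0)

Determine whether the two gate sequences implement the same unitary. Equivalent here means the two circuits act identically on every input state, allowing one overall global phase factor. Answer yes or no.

No — the two circuits implement different unitaries, even allowing a global phase.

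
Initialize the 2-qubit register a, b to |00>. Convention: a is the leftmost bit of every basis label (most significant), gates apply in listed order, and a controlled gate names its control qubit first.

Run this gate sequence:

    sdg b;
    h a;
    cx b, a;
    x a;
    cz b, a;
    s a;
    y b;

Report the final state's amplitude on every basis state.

The final amplitudes are 0 on |00>, sqrt(2)*I/2 on |01>, 0 on |10>, -sqrt(2)/2 on |11>.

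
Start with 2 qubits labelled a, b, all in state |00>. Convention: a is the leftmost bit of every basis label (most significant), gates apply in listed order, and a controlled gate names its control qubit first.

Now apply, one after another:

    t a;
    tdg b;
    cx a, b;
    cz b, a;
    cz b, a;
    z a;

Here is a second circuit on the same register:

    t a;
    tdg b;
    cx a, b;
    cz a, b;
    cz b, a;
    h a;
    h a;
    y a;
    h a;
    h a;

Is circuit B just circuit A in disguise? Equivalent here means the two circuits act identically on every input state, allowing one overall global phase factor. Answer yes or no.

No, they are not equivalent — no single phase factor reconciles the two unitaries.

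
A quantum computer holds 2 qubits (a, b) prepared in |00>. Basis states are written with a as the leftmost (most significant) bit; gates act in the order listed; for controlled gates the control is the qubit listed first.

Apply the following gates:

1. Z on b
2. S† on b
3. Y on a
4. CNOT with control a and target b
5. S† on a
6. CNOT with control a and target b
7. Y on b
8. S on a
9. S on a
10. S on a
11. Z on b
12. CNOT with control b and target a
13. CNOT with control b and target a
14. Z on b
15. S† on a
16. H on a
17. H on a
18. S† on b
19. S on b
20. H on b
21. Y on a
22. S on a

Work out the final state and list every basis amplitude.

The final amplitudes are -sqrt(2)/2 on |00>, sqrt(2)/2 on |01>, 0 on |10>, 0 on |11>. Key observation: the block from step 10 through step 15 cancels to the identity and can be dropped.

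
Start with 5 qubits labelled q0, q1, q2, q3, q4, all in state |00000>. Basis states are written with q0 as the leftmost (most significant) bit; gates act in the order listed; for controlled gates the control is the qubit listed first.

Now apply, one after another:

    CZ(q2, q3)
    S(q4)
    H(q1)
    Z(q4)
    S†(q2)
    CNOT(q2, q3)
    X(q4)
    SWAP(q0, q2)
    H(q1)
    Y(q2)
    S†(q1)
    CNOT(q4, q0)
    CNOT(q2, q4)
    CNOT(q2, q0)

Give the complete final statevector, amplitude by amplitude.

The resulting statevector has amplitude I on |00100>, and 0 on every other basis state.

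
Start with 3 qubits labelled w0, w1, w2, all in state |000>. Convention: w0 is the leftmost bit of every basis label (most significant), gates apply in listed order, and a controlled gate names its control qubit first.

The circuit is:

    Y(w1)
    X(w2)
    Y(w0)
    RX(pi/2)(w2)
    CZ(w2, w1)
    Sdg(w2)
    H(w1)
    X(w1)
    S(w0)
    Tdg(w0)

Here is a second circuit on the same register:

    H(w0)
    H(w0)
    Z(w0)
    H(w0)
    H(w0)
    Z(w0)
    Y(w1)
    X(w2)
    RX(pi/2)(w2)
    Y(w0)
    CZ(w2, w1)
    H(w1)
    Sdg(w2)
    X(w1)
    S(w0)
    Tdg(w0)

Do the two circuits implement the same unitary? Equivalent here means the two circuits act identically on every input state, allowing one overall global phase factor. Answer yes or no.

Yes, they are equivalent — the unitaries differ by at most a global phase.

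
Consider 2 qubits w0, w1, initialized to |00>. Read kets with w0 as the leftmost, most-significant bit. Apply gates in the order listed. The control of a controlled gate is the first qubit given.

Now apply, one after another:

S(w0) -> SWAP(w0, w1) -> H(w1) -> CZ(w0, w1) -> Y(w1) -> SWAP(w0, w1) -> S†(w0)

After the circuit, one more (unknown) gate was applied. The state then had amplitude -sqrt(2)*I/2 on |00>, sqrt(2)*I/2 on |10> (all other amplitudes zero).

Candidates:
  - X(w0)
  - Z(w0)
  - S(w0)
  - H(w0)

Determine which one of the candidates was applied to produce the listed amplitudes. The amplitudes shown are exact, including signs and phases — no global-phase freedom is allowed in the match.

The unique candidate consistent with the amplitudes is S(w0).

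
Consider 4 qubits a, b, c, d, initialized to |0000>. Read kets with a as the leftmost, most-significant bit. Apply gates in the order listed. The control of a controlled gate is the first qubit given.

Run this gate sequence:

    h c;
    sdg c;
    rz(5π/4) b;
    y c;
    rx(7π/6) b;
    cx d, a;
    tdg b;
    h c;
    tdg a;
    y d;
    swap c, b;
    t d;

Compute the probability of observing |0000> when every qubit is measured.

The probability of measuring |0000> is 0.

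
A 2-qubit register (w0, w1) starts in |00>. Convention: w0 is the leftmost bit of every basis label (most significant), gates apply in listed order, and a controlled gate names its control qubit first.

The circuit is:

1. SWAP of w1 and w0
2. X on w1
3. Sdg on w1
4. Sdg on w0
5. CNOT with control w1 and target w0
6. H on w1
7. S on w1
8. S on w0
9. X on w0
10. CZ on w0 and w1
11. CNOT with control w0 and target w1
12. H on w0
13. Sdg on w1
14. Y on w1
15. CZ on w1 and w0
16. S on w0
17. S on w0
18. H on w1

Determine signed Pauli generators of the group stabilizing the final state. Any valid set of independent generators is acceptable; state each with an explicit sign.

The final state is stabilized by the group generated by -XX, +ZZ; other independent generating sets are equally valid.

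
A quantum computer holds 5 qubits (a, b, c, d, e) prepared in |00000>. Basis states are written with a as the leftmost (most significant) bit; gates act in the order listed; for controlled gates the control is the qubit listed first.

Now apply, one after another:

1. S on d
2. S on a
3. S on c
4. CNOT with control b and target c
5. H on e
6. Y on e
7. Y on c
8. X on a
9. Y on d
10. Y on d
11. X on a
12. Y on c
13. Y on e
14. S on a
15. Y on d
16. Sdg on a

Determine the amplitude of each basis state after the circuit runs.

The final amplitudes are sqrt(2)*I/2 on |00010>, sqrt(2)*I/2 on |00011>, and 0 on every other basis state. Key observation: steps 6-13 multiply out to the identity, so the circuit reduces to the remaining gates.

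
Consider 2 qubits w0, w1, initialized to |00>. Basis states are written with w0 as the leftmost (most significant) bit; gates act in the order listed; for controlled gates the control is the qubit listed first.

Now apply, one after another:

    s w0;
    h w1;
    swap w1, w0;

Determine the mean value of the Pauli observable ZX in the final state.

The observable ZX averages to 0.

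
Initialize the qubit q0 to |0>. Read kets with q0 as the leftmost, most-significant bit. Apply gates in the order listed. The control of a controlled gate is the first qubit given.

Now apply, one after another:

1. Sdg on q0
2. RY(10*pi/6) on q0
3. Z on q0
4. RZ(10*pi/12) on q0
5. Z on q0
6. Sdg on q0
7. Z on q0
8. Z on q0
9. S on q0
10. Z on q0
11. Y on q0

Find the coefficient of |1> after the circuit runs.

The amplitude on |1> is -sqrt(3)*exp(I*pi/12)/2. Key observation: steps 5-10 multiply out to the identity, so the circuit reduces to the remaining gates.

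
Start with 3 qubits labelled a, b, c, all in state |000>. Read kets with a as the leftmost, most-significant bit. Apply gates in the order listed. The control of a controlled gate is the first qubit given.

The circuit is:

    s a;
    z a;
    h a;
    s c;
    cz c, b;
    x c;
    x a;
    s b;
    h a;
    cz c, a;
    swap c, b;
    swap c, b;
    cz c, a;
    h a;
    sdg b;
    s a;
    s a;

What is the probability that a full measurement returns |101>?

A full measurement returns |101> with probability 1/2. Key observation: steps 8-15 multiply out to the identity, so the circuit reduces to the remaining gates.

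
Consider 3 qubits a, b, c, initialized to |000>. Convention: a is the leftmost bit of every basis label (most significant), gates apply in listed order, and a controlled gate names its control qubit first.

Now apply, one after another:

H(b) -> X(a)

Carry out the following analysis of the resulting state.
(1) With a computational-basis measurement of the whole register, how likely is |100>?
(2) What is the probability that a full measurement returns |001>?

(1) Outcome |100> occurs with probability 1/2.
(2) A full measurement returns |001> with probability 0.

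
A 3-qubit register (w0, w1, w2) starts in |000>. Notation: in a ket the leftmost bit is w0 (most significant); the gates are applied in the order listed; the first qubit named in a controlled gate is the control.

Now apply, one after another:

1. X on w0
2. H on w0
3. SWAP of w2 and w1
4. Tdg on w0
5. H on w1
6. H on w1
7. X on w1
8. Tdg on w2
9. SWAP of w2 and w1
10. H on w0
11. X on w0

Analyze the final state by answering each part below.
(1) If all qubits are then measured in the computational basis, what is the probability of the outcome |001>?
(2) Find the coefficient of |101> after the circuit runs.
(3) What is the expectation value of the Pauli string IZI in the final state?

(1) Outcome |001> occurs with probability sqrt(2)/4 + 1/2.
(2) The amplitude on |101> is 1/2 + exp(3*I*pi/4)/2.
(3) In the final state, IZI has expectation 1.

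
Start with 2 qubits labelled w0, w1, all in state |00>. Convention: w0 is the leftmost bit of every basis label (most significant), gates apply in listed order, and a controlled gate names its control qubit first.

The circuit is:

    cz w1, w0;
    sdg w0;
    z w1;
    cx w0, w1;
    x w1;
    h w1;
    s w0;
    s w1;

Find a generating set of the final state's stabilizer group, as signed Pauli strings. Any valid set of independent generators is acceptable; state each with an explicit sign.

The stabilizer group can be generated by -IY, +ZI, among other valid generating sets.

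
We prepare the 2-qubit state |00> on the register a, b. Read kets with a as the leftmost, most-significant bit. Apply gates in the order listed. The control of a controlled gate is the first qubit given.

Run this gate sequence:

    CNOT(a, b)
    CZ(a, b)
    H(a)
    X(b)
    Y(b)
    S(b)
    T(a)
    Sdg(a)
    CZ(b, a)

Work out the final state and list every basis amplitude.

After the circuit, the state carries amplitude -sqrt(2)*I/2 on |00>, 0 on |01>, -sqrt(2)*exp(I*pi/4)/2 on |10>, 0 on |11>.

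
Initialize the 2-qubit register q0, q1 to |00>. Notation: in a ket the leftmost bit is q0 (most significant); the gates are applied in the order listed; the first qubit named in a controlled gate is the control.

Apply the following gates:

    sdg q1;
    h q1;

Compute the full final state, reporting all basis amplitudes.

The resulting statevector has amplitude sqrt(2)/2 on |00>, sqrt(2)/2 on |01>, 0 on |10>, 0 on |11>.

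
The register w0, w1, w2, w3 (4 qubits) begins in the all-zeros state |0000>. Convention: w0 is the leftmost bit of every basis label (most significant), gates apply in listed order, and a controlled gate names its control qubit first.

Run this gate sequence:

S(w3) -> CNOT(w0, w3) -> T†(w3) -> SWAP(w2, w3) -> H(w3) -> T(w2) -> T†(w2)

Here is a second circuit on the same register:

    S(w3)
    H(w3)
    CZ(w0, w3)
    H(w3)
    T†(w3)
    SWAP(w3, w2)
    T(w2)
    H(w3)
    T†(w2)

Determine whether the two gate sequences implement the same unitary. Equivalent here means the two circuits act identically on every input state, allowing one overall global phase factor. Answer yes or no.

Yes — the two circuits implement the same unitary up to a global phase.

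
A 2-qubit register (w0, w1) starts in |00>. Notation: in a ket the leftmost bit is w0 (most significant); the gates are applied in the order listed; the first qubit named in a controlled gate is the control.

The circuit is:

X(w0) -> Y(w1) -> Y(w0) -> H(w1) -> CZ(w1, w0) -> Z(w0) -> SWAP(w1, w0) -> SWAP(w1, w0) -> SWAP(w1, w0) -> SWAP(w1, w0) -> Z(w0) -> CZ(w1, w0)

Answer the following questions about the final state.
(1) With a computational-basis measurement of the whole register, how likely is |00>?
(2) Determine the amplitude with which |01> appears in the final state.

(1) The probability of measuring |00> is 1/2. Key observation: steps 5-12 multiply out to the identity, so the circuit reduces to the remaining gates.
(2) The amplitude on |01> is -sqrt(2)/2.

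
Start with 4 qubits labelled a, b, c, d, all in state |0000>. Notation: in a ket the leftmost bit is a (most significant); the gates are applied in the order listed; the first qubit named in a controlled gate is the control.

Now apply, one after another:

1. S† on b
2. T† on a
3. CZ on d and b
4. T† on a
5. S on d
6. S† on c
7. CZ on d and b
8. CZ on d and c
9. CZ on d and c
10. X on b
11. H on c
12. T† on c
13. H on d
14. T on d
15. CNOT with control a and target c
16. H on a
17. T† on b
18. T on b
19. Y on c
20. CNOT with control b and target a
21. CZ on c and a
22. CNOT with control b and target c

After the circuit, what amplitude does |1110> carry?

The final state's coefficient on |1110> equals -sqrt(2)*exp(I*pi/4)/4. Key observation: steps 8-9 multiply out to the identity, so the circuit reduces to the remaining gates.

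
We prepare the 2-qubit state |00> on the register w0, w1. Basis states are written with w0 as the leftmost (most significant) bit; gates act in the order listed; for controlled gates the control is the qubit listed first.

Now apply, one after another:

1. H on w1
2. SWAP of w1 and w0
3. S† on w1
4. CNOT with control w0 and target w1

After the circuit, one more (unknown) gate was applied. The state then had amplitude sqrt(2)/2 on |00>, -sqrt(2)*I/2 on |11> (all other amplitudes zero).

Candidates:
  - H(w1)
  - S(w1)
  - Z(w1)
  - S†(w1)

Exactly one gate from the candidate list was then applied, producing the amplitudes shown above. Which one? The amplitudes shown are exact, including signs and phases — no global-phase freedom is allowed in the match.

The unique candidate consistent with the amplitudes is S†(w1).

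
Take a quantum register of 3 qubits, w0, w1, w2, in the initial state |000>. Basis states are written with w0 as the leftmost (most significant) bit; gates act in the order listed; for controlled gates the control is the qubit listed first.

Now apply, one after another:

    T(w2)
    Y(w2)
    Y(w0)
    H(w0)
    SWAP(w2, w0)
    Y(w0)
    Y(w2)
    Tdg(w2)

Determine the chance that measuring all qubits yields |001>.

A full measurement returns |001> with probability 1/2.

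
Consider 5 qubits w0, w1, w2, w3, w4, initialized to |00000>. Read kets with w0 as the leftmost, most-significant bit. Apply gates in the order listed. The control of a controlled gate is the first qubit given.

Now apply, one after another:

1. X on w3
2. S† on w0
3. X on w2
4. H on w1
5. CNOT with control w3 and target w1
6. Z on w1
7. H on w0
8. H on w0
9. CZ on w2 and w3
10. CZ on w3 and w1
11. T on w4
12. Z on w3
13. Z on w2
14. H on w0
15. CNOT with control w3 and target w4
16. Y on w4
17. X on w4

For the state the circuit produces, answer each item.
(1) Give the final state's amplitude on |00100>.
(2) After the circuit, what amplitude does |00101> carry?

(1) |00100> carries amplitude 0 in the final state. Key observation: steps 7-8 multiply out to the identity, so the circuit reduces to the remaining gates.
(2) The amplitude on |00101> is 0.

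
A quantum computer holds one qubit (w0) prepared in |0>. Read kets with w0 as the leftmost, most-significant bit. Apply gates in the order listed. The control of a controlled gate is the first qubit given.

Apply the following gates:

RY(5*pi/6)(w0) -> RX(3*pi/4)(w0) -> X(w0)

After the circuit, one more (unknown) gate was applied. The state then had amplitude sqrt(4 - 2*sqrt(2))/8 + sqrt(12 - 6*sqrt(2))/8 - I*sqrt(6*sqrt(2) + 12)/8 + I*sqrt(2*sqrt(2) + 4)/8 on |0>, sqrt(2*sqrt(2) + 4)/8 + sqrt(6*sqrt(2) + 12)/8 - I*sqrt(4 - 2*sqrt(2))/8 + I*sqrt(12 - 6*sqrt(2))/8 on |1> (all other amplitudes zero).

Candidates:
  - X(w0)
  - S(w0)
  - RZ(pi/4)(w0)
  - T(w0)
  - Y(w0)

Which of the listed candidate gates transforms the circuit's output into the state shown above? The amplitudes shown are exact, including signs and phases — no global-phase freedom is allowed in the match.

It was S(w0) that produced the state shown.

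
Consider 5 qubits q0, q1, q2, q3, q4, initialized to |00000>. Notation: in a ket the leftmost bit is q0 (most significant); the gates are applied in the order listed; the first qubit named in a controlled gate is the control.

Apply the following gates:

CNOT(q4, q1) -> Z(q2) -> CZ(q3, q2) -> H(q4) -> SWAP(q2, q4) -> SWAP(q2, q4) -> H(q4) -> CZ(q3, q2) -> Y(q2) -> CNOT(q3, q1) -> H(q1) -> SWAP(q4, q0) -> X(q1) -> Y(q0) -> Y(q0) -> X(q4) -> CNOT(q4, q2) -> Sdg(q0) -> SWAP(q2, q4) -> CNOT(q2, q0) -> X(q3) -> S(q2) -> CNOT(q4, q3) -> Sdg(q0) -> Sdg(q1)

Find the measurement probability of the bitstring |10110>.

Outcome |10110> occurs with probability 1/2. Key observation: gates 3-8 undo each other exactly, leaving only the rest of the circuit to track.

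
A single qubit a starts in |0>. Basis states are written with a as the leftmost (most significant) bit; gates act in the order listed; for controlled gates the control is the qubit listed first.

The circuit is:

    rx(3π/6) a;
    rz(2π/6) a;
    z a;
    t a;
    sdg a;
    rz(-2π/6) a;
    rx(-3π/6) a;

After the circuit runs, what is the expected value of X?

In the final state, X has expectation sqrt(2)/2.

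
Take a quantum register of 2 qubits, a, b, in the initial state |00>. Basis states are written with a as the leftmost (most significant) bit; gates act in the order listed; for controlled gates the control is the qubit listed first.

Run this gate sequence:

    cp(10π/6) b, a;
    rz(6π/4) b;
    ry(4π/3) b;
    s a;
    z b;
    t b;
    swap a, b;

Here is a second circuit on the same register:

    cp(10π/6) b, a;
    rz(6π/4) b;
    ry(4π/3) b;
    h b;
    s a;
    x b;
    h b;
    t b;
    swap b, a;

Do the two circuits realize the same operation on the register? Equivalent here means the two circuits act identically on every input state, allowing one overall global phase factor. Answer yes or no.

Yes, they are equivalent — the unitaries differ by at most a global phase.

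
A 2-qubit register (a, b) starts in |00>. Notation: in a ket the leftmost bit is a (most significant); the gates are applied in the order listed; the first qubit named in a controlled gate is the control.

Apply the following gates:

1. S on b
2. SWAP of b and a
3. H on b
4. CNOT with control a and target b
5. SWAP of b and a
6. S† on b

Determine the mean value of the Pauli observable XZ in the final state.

In the final state, XZ has expectation 1.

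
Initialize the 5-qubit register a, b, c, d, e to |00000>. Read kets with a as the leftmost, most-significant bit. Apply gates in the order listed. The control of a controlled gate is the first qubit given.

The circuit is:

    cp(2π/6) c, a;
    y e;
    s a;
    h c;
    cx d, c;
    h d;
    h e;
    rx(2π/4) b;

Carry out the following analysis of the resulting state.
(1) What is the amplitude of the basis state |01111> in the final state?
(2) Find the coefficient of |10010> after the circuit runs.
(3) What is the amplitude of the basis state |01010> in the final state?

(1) The final state's coefficient on |01111> equals -1/4.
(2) The final state's coefficient on |10010> equals 0.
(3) The amplitude on |01010> is 1/4.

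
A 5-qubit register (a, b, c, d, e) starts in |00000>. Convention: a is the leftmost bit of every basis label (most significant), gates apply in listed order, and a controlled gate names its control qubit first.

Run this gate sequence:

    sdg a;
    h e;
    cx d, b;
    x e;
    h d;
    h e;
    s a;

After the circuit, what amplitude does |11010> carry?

The final state's coefficient on |11010> equals 0.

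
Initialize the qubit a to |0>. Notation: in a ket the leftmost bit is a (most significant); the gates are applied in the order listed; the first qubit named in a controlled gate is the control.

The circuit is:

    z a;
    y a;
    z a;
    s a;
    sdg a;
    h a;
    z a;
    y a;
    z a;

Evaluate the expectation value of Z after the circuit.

The expectation value of Z is 0.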